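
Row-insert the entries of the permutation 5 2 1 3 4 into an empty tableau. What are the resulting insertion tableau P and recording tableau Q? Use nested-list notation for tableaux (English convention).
Insert each entry of the permutation into P by Schensted row insertion, recording in Q the position of each new cell.

Insert 5: appended to row 1. P = [[5]].
Insert 2: 2 bumps 5 from row 1; 5 starts row 2. P = [[2], [5]].
Insert 1: 1 bumps 2 from row 1; 2 bumps 5 from row 2; 5 starts row 3. P = [[1], [2], [5]].
Insert 3: appended to row 1. P = [[1, 3], [2], [5]].
Insert 4: appended to row 1. P = [[1, 3, 4], [2], [5]].

So P = [[1, 3, 4], [2], [5]], Q = [[1, 4, 5], [2], [3]].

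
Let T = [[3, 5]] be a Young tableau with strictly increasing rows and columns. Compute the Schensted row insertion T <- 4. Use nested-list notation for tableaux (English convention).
In row 1, 4 replaces 5 (the leftmost entry greater than 4); 5 is bumped to row 2. 5 starts a new row 2. The new tableau is [[3, 4], [5]].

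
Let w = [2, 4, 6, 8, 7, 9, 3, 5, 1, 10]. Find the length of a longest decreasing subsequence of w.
4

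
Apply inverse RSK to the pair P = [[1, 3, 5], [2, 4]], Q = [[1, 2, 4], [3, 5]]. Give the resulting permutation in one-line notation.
Reverse RSK: for i = n, n-1, ..., 1, locate i in Q, remove the corresponding corner cell from P, and reverse-bump its entry up through P; the value ejected from row 1 is w(i).

So w = 2 4 1 5 3.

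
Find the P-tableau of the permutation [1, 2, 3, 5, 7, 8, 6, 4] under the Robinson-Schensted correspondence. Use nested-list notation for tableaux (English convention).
P = [[1, 2, 3, 4, 6, 8], [5], [7]]

Insert 1: appended to row 1. P = [[1]].
Insert 2: appended to row 1. P = [[1, 2]].
Insert 3: appended to row 1. P = [[1, 2, 3]].
Insert 5: appended to row 1. P = [[1, 2, 3, 5]].
Insert 7: appended to row 1. P = [[1, 2, 3, 5, 7]].
Insert 8: appended to row 1. P = [[1, 2, 3, 5, 7, 8]].
Insert 6: 6 bumps 7 from row 1; 7 starts row 2. P = [[1, 2, 3, 5, 6, 8], [7]].
Insert 4: 4 bumps 5 from row 1; 5 bumps 7 from row 2; 7 starts row 3. P = [[1, 2, 3, 4, 6, 8], [5], [7]].

So P = [[1, 2, 3, 4, 6, 8], [5], [7]].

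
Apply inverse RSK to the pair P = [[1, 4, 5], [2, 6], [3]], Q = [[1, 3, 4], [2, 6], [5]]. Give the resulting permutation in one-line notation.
Reverse the RSK construction: for i from n down to 1, find the cell of Q containing i, remove the entry at that cell from P, and reverse-bump it up through P; the value ejected from row 1 is w(i).

Step i=6: Q has 6 at row 2, column 2; remove 6 from row 2 of P and reverse-bump: 6 enters row 1 and ejects 5. So w(6) = 5. P is now [[1, 4, 6], [2], [3]].
Step i=5: Q has 5 at row 3, column 1; remove 3 from row 3 of P and reverse-bump: 3 enters row 2 and ejects 2; 2 enters row 1 and ejects 1. So w(5) = 1. P is now [[2, 4, 6], [3]].
Step i=4: Q has 4 at row 1, column 3; remove that cell from P, ejecting 6. So w(4) = 6. P is now [[2, 4], [3]].
Step i=3: Q has 3 at row 1, column 2; remove that cell from P, ejecting 4. So w(3) = 4. P is now [[2], [3]].
Step i=2: Q has 2 at row 2, column 1; remove 3 from row 2 of P and reverse-bump: 3 enters row 1 and ejects 2. So w(2) = 2. P is now [[3]].
Step i=1: Q has 1 at row 1, column 1; remove that cell from P, ejecting 3. So w(1) = 3. P is now [].

So w = 3 2 4 6 1 5.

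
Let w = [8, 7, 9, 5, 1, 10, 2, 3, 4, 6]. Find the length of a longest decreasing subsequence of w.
4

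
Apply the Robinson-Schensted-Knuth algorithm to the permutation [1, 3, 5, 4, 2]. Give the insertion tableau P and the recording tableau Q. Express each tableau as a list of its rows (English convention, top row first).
Insert each entry of the permutation into P by Schensted row insertion, recording in Q the position of each new cell.

Insert 1: appended to row 1. P = [[1]].
Insert 3: appended to row 1. P = [[1, 3]].
Insert 5: appended to row 1. P = [[1, 3, 5]].
Insert 4: 4 bumps 5 from row 1; 5 starts row 2. P = [[1, 3, 4], [5]].
Insert 2: 2 bumps 3 from row 1; 3 bumps 5 from row 2; 5 starts row 3. P = [[1, 2, 4], [3], [5]].

So P = [[1, 2, 4], [3], [5]], Q = [[1, 2, 3], [4], [5]].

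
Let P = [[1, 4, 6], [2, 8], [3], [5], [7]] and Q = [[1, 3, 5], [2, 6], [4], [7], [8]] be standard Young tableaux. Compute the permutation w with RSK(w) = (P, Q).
Reverse the RSK construction: for i from n down to 1, find the cell of Q containing i, remove the entry at that cell from P, and reverse-bump it up through P; the value ejected from row 1 is w(i).

Step i=8: Q has 8 at row 5, column 1; remove 7 from row 5 of P and reverse-bump: 7 enters row 4 and ejects 5; 5 enters row 3 and ejects 3; 3 enters row 2 and ejects 2; 2 enters row 1 and ejects 1. So w(8) = 1. P is now [[2, 4, 6], [3, 8], [5], [7]].
Step i=7: Q has 7 at row 4, column 1; remove 7 from row 4 of P and reverse-bump: 7 enters row 3 and ejects 5; 5 enters row 2 and ejects 3; 3 enters row 1 and ejects 2. So w(7) = 2. P is now [[3, 4, 6], [5, 8], [7]].
Step i=6: Q has 6 at row 2, column 2; remove 8 from row 2 of P and reverse-bump: 8 enters row 1 and ejects 6. So w(6) = 6. P is now [[3, 4, 8], [5], [7]].
Step i=5: Q has 5 at row 1, column 3; remove that cell from P, ejecting 8. So w(5) = 8. P is now [[3, 4], [5], [7]].
Step i=4: Q has 4 at row 3, column 1; remove 7 from row 3 of P and reverse-bump: 7 enters row 2 and ejects 5; 5 enters row 1 and ejects 4. So w(4) = 4. P is now [[3, 5], [7]].
Step i=3: Q has 3 at row 1, column 2; remove that cell from P, ejecting 5. So w(3) = 5. P is now [[3], [7]].
Step i=2: Q has 2 at row 2, column 1; remove 7 from row 2 of P and reverse-bump: 7 enters row 1 and ejects 3. So w(2) = 3. P is now [[7]].
Step i=1: Q has 1 at row 1, column 1; remove that cell from P, ejecting 7. So w(1) = 7. P is now [].

So w = 7 3 5 4 8 6 2 1.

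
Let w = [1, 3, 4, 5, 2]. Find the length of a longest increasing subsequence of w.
4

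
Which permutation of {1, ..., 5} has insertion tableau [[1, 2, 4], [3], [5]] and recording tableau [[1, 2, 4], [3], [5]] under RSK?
1 5 3 4 2

Reverse the RSK construction: for i from n down to 1, find the cell of Q containing i, remove the entry at that cell from P, and reverse-bump it up through P; the value ejected from row 1 is w(i).

Step i=5: Q has 5 at row 3, column 1; remove 5 from row 3 of P and reverse-bump: 5 enters row 2 and ejects 3; 3 enters row 1 and ejects 2. So w(5) = 2. P is now [[1, 3, 4], [5]].
Step i=4: Q has 4 at row 1, column 3; remove that cell from P, ejecting 4. So w(4) = 4. P is now [[1, 3], [5]].
Step i=3: Q has 3 at row 2, column 1; remove 5 from row 2 of P and reverse-bump: 5 enters row 1 and ejects 3. So w(3) = 3. P is now [[1, 5]].
Step i=2: Q has 2 at row 1, column 2; remove that cell from P, ejecting 5. So w(2) = 5. P is now [[1]].
Step i=1: Q has 1 at row 1, column 1; remove that cell from P, ejecting 1. So w(1) = 1. P is now [].

So w = 1 5 3 4 2.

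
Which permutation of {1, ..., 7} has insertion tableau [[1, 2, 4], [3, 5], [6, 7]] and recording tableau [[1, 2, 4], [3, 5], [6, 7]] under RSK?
Reverse the RSK construction: for i from n down to 1, find the cell of Q containing i, remove the entry at that cell from P, and reverse-bump it up through P; the value ejected from row 1 is w(i).

Step i=7: Q has 7 at row 3, column 2; remove 7 from row 3 of P and reverse-bump: 7 enters row 2 and ejects 5; 5 enters row 1 and ejects 4. So w(7) = 4. P is now [[1, 2, 5], [3, 7], [6]].
Step i=6: Q has 6 at row 3, column 1; remove 6 from row 3 of P and reverse-bump: 6 enters row 2 and ejects 3; 3 enters row 1 and ejects 2. So w(6) = 2. P is now [[1, 3, 5], [6, 7]].
Step i=5: Q has 5 at row 2, column 2; remove 7 from row 2 of P and reverse-bump: 7 enters row 1 and ejects 5. So w(5) = 5. P is now [[1, 3, 7], [6]].
Step i=4: Q has 4 at row 1, column 3; remove that cell from P, ejecting 7. So w(4) = 7. P is now [[1, 3], [6]].
Step i=3: Q has 3 at row 2, column 1; remove 6 from row 2 of P and reverse-bump: 6 enters row 1 and ejects 3. So w(3) = 3. P is now [[1, 6]].
Step i=2: Q has 2 at row 1, column 2; remove that cell from P, ejecting 6. So w(2) = 6. P is now [[1]].
Step i=1: Q has 1 at row 1, column 1; remove that cell from P, ejecting 1. So w(1) = 1. P is now [].

So w = 1 6 3 7 5 2 4.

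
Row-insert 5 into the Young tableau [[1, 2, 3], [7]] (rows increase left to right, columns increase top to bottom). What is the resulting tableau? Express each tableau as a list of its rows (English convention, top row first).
[[1, 2, 3, 5], [7]]

5 is larger than every entry of row 1, so it is appended to row 1. The new tableau is [[1, 2, 3, 5], [7]].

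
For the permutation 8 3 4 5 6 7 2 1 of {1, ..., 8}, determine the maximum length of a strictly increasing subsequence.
5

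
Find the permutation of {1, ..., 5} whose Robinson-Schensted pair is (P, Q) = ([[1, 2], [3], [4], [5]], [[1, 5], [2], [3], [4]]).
5 4 3 1 2

Reverse RSK: for i = n, n-1, ..., 1, locate i in Q, remove the corresponding corner cell from P, and reverse-bump its entry up through P; the value ejected from row 1 is w(i).

So w = 5 4 3 1 2.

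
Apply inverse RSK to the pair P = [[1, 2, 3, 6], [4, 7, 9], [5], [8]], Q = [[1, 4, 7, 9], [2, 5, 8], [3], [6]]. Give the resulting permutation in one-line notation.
Reverse RSK: for i = n, n-1, ..., 1, locate i in Q, remove the corresponding corner cell from P, and reverse-bump its entry up through P; the value ejected from row 1 is w(i).

So w = 8 5 1 7 4 2 9 3 6.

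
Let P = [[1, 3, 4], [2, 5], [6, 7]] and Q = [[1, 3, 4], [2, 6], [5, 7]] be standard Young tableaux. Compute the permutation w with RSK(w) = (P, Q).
Reverse RSK: for i = n, n-1, ..., 1, locate i in Q, remove the corresponding corner cell from P, and reverse-bump its entry up through P; the value ejected from row 1 is w(i).

So w = 6 2 3 7 1 5 4.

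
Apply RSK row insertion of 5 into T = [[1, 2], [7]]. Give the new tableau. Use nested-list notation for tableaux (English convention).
[[1, 2, 5], [7]]

5 is larger than every entry of row 1, so it is appended to row 1. The new tableau is [[1, 2, 5], [7]].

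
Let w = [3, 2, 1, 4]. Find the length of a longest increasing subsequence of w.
2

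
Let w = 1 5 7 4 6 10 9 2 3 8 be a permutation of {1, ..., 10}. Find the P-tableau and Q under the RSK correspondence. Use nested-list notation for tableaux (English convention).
Insert each entry of the permutation into P by Schensted row insertion, recording in Q the position of each new cell.

Insert 1: appended to row 1. P = [[1]].
Insert 5: appended to row 1. P = [[1, 5]].
Insert 7: appended to row 1. P = [[1, 5, 7]].
Insert 4: 4 bumps 5 from row 1; 5 starts row 2. P = [[1, 4, 7], [5]].
Insert 6: 6 bumps 7 from row 1; 7 appends to row 2. P = [[1, 4, 6], [5, 7]].
Insert 10: appended to row 1. P = [[1, 4, 6, 10], [5, 7]].
Insert 9: 9 bumps 10 from row 1; 10 appends to row 2. P = [[1, 4, 6, 9], [5, 7, 10]].
Insert 2: 2 bumps 4 from row 1; 4 bumps 5 from row 2; 5 starts row 3. P = [[1, 2, 6, 9], [4, 7, 10], [5]].
Insert 3: 3 bumps 6 from row 1; 6 bumps 7 from row 2; 7 appends to row 3. P = [[1, 2, 3, 9], [4, 6, 10], [5, 7]].
Insert 8: 8 bumps 9 from row 1; 9 bumps 10 from row 2; 10 appends to row 3. P = [[1, 2, 3, 8], [4, 6, 9], [5, 7, 10]].

So P = [[1, 2, 3, 8], [4, 6, 9], [5, 7, 10]], Q = [[1, 2, 3, 6], [4, 5, 7], [8, 9, 10]].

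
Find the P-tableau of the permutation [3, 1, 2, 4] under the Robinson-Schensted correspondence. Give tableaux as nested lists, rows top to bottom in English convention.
Insert 3: appended to row 1. P = [[3]].
Insert 1: 1 bumps 3 from row 1; 3 starts row 2. P = [[1], [3]].
Insert 2: appended to row 1. P = [[1, 2], [3]].
Insert 4: appended to row 1. P = [[1, 2, 4], [3]].

So P = [[1, 2, 4], [3]].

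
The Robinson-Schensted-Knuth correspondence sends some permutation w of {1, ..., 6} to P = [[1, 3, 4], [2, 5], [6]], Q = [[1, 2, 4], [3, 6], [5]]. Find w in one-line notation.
Reverse the RSK construction: for i from n down to 1, find the cell of Q containing i, remove the entry at that cell from P, and reverse-bump it up through P; the value ejected from row 1 is w(i).

Step i=6: Q has 6 at row 2, column 2; remove 5 from row 2 of P and reverse-bump: 5 enters row 1 and ejects 4. So w(6) = 4. P is now [[1, 3, 5], [2], [6]].
Step i=5: Q has 5 at row 3, column 1; remove 6 from row 3 of P and reverse-bump: 6 enters row 2 and ejects 2; 2 enters row 1 and ejects 1. So w(5) = 1. P is now [[2, 3, 5], [6]].
Step i=4: Q has 4 at row 1, column 3; remove that cell from P, ejecting 5. So w(4) = 5. P is now [[2, 3], [6]].
Step i=3: Q has 3 at row 2, column 1; remove 6 from row 2 of P and reverse-bump: 6 enters row 1 and ejects 3. So w(3) = 3. P is now [[2, 6]].
Step i=2: Q has 2 at row 1, column 2; remove that cell from P, ejecting 6. So w(2) = 6. P is now [[2]].
Step i=1: Q has 1 at row 1, column 1; remove that cell from P, ejecting 2. So w(1) = 2. P is now [].

So w = 2 6 3 5 1 4.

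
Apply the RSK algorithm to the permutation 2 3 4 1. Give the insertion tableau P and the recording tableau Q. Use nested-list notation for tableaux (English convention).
Insert each entry of the permutation into P by Schensted row insertion, recording in Q the position of each new cell.

After inserting 2: P = [[2]].
After inserting 3: P = [[2, 3]].
After inserting 4: P = [[2, 3, 4]].
After inserting 1: P = [[1, 3, 4], [2]].

So P = [[1, 3, 4], [2]], Q = [[1, 2, 3], [4]].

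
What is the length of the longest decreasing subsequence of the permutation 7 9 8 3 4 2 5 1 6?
5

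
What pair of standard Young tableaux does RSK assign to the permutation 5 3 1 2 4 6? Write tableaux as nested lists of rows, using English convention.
P = [[1, 2, 4, 6], [3], [5]], Q = [[1, 4, 5, 6], [2], [3]]

Insert each entry of the permutation into P by Schensted row insertion, recording in Q the position of each new cell.

Insert 5: appended to row 1. P = [[5]], Q = [[1]].
Insert 3: 3 bumps 5 from row 1; 5 starts row 2. P = [[3], [5]], Q = [[1], [2]].
Insert 1: 1 bumps 3 from row 1; 3 bumps 5 from row 2; 5 starts row 3. P = [[1], [3], [5]], Q = [[1], [2], [3]].
Insert 2: appended to row 1. P = [[1, 2], [3], [5]], Q = [[1, 4], [2], [3]].
Insert 4: appended to row 1. P = [[1, 2, 4], [3], [5]], Q = [[1, 4, 5], [2], [3]].
Insert 6: appended to row 1. P = [[1, 2, 4, 6], [3], [5]], Q = [[1, 4, 5, 6], [2], [3]].

So P = [[1, 2, 4, 6], [3], [5]], Q = [[1, 4, 5, 6], [2], [3]].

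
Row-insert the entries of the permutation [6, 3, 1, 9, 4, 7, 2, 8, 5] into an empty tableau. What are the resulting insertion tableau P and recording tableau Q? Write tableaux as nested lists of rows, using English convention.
Insert each entry of the permutation into P by Schensted row insertion, recording in Q the position of each new cell.

Insert 6: appended to row 1. P = [[6]], Q = [[1]].
Insert 3: 3 bumps 6 from row 1; 6 starts row 2. P = [[3], [6]], Q = [[1], [2]].
Insert 1: 1 bumps 3 from row 1; 3 bumps 6 from row 2; 6 starts row 3. P = [[1], [3], [6]], Q = [[1], [2], [3]].
Insert 9: appended to row 1. P = [[1, 9], [3], [6]], Q = [[1, 4], [2], [3]].
Insert 4: 4 bumps 9 from row 1; 9 appends to row 2. P = [[1, 4], [3, 9], [6]], Q = [[1, 4], [2, 5], [3]].
Insert 7: appended to row 1. P = [[1, 4, 7], [3, 9], [6]], Q = [[1, 4, 6], [2, 5], [3]].
Insert 2: 2 bumps 4 from row 1; 4 bumps 9 from row 2; 9 appends to row 3. P = [[1, 2, 7], [3, 4], [6, 9]], Q = [[1, 4, 6], [2, 5], [3, 7]].
Insert 8: appended to row 1. P = [[1, 2, 7, 8], [3, 4], [6, 9]], Q = [[1, 4, 6, 8], [2, 5], [3, 7]].
Insert 5: 5 bumps 7 from row 1; 7 appends to row 2. P = [[1, 2, 5, 8], [3, 4, 7], [6, 9]], Q = [[1, 4, 6, 8], [2, 5, 9], [3, 7]].

So P = [[1, 2, 5, 8], [3, 4, 7], [6, 9]], Q = [[1, 4, 6, 8], [2, 5, 9], [3, 7]].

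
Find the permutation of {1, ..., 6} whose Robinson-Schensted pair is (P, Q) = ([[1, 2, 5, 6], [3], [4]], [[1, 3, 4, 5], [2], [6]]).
Reverse the RSK construction: for i from n down to 1, find the cell of Q containing i, remove the entry at that cell from P, and reverse-bump it up through P; the value ejected from row 1 is w(i).

Step i=6: Q has 6 at row 3, column 1; remove 4 from row 3 of P and reverse-bump: 4 enters row 2 and ejects 3; 3 enters row 1 and ejects 2. So w(6) = 2. P is now [[1, 3, 5, 6], [4]].
Step i=5: Q has 5 at row 1, column 4; remove that cell from P, ejecting 6. So w(5) = 6. P is now [[1, 3, 5], [4]].
Step i=4: Q has 4 at row 1, column 3; remove that cell from P, ejecting 5. So w(4) = 5. P is now [[1, 3], [4]].
Step i=3: Q has 3 at row 1, column 2; remove that cell from P, ejecting 3. So w(3) = 3. P is now [[1], [4]].
Step i=2: Q has 2 at row 2, column 1; remove 4 from row 2 of P and reverse-bump: 4 enters row 1 and ejects 1. So w(2) = 1. P is now [[4]].
Step i=1: Q has 1 at row 1, column 1; remove that cell from P, ejecting 4. So w(1) = 4. P is now [].

So w = 4 1 3 5 6 2.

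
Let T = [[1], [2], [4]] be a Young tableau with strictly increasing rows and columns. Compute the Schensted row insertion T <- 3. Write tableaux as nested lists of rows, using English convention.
3 is larger than every entry of row 1, so it is appended to row 1. The new tableau is [[1, 3], [2], [4]].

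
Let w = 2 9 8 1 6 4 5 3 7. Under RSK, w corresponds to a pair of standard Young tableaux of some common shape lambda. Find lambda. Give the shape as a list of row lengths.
[4, 2, 1, 1, 1]

RSK row insertion gives P = [[1, 3, 5, 7], [2, 4], [6], [8], [9]], which has shape [4, 2, 1, 1, 1].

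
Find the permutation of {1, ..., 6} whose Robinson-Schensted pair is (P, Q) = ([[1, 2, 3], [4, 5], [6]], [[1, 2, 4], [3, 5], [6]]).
Reverse the RSK construction: for i from n down to 1, find the cell of Q containing i, remove the entry at that cell from P, and reverse-bump it up through P; the value ejected from row 1 is w(i).

Step i=6: Q has 6 at row 3, column 1; remove 6 from row 3 of P and reverse-bump: 6 enters row 2 and ejects 5; 5 enters row 1 and ejects 3. So w(6) = 3. P is now [[1, 2, 5], [4, 6]].
Step i=5: Q has 5 at row 2, column 2; remove 6 from row 2 of P and reverse-bump: 6 enters row 1 and ejects 5. So w(5) = 5. P is now [[1, 2, 6], [4]].
Step i=4: Q has 4 at row 1, column 3; remove that cell from P, ejecting 6. So w(4) = 6. P is now [[1, 2], [4]].
Step i=3: Q has 3 at row 2, column 1; remove 4 from row 2 of P and reverse-bump: 4 enters row 1 and ejects 2. So w(3) = 2. P is now [[1, 4]].
Step i=2: Q has 2 at row 1, column 2; remove that cell from P, ejecting 4. So w(2) = 4. P is now [[1]].
Step i=1: Q has 1 at row 1, column 1; remove that cell from P, ejecting 1. So w(1) = 1. P is now [].

So w = 1 4 2 6 5 3.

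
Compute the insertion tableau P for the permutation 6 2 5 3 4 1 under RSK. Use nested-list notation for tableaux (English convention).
P = [[1, 3, 4], [2], [5], [6]]

Insert 6: appended to row 1. P = [[6]].
Insert 2: 2 bumps 6 from row 1; 6 starts row 2. P = [[2], [6]].
Insert 5: appended to row 1. P = [[2, 5], [6]].
Insert 3: 3 bumps 5 from row 1; 5 bumps 6 from row 2; 6 starts row 3. P = [[2, 3], [5], [6]].
Insert 4: appended to row 1. P = [[2, 3, 4], [5], [6]].
Insert 1: 1 bumps 2 from row 1; 2 bumps 5 from row 2; 5 bumps 6 from row 3; 6 starts row 4. P = [[1, 3, 4], [2], [5], [6]].

So P = [[1, 3, 4], [2], [5], [6]].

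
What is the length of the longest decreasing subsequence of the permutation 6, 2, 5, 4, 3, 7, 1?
5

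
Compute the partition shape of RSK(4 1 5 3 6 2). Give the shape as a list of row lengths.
[3, 2, 1]

RSK row insertion gives P = [[1, 2, 6], [3, 5], [4]], which has shape [3, 2, 1].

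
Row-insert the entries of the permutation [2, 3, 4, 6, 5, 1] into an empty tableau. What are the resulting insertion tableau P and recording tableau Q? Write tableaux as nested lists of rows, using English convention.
P = [[1, 3, 4, 5], [2], [6]], Q = [[1, 2, 3, 4], [5], [6]]

Insert each entry of the permutation into P by Schensted row insertion, recording in Q the position of each new cell.

Insert 2: appended to row 1. P = [[2]], Q = [[1]].
Insert 3: appended to row 1. P = [[2, 3]], Q = [[1, 2]].
Insert 4: appended to row 1. P = [[2, 3, 4]], Q = [[1, 2, 3]].
Insert 6: appended to row 1. P = [[2, 3, 4, 6]], Q = [[1, 2, 3, 4]].
Insert 5: 5 bumps 6 from row 1; 6 starts row 2. P = [[2, 3, 4, 5], [6]], Q = [[1, 2, 3, 4], [5]].
Insert 1: 1 bumps 2 from row 1; 2 bumps 6 from row 2; 6 starts row 3. P = [[1, 3, 4, 5], [2], [6]], Q = [[1, 2, 3, 4], [5], [6]].

So P = [[1, 3, 4, 5], [2], [6]], Q = [[1, 2, 3, 4], [5], [6]].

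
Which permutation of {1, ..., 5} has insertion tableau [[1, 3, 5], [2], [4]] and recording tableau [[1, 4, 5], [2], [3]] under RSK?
Reverse the RSK construction: for i from n down to 1, find the cell of Q containing i, remove the entry at that cell from P, and reverse-bump it up through P; the value ejected from row 1 is w(i).

Step i=5: Q has 5 at row 1, column 3; remove that cell from P, ejecting 5. So w(5) = 5. P is now [[1, 3], [2], [4]].
Step i=4: Q has 4 at row 1, column 2; remove that cell from P, ejecting 3. So w(4) = 3. P is now [[1], [2], [4]].
Step i=3: Q has 3 at row 3, column 1; remove 4 from row 3 of P and reverse-bump: 4 enters row 2 and ejects 2; 2 enters row 1 and ejects 1. So w(3) = 1. P is now [[2], [4]].
Step i=2: Q has 2 at row 2, column 1; remove 4 from row 2 of P and reverse-bump: 4 enters row 1 and ejects 2. So w(2) = 2. P is now [[4]].
Step i=1: Q has 1 at row 1, column 1; remove that cell from P, ejecting 4. So w(1) = 4. P is now [].

So w = 4 2 1 3 5.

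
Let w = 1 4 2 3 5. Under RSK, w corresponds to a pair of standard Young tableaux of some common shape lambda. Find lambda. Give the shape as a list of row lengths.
[4, 1]

RSK row insertion gives P = [[1, 2, 3, 5], [4]], which has shape [4, 1].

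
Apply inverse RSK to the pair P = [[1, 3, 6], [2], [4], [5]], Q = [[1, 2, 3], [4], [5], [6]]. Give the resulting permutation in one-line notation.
Reverse the RSK construction: for i from n down to 1, find the cell of Q containing i, remove the entry at that cell from P, and reverse-bump it up through P; the value ejected from row 1 is w(i).

Step i=6: Q has 6 at row 4, column 1; remove 5 from row 4 of P and reverse-bump: 5 enters row 3 and ejects 4; 4 enters row 2 and ejects 2; 2 enters row 1 and ejects 1. So w(6) = 1. P is now [[2, 3, 6], [4], [5]].
Step i=5: Q has 5 at row 3, column 1; remove 5 from row 3 of P and reverse-bump: 5 enters row 2 and ejects 4; 4 enters row 1 and ejects 3. So w(5) = 3. P is now [[2, 4, 6], [5]].
Step i=4: Q has 4 at row 2, column 1; remove 5 from row 2 of P and reverse-bump: 5 enters row 1 and ejects 4. So w(4) = 4. P is now [[2, 5, 6]].
Step i=3: Q has 3 at row 1, column 3; remove that cell from P, ejecting 6. So w(3) = 6. P is now [[2, 5]].
Step i=2: Q has 2 at row 1, column 2; remove that cell from P, ejecting 5. So w(2) = 5. P is now [[2]].
Step i=1: Q has 1 at row 1, column 1; remove that cell from P, ejecting 2. So w(1) = 2. P is now [].

So w = 2 5 6 4 3 1.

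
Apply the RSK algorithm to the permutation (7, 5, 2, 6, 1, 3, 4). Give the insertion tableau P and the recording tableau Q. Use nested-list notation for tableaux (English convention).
P = [[1, 3, 4], [2, 6], [5], [7]], Q = [[1, 4, 7], [2, 6], [3], [5]]

Insert each entry of the permutation into P by Schensted row insertion, recording in Q the position of each new cell.

After inserting 7: P = [[7]].
After inserting 5: P = [[5], [7]].
After inserting 2: P = [[2], [5], [7]].
After inserting 6: P = [[2, 6], [5], [7]].
After inserting 1: P = [[1, 6], [2], [5], [7]].
After inserting 3: P = [[1, 3], [2, 6], [5], [7]].
After inserting 4: P = [[1, 3, 4], [2, 6], [5], [7]].

So P = [[1, 3, 4], [2, 6], [5], [7]], Q = [[1, 4, 7], [2, 6], [3], [5]].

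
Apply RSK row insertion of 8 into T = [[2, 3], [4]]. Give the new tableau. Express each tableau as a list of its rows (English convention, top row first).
[[2, 3, 8], [4]]

8 is larger than every entry of row 1, so it is appended to row 1. The new tableau is [[2, 3, 8], [4]].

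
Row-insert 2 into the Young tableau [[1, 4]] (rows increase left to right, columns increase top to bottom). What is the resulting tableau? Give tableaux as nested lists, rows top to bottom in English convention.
[[1, 2], [4]]

In row 1, 2 replaces 4 (the leftmost entry greater than 2); 4 is bumped to row 2. 4 starts a new row 2. The new tableau is [[1, 2], [4]].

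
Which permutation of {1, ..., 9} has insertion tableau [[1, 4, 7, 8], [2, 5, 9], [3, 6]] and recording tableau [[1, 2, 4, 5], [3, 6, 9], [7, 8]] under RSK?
3 6 2 7 9 5 1 4 8

Reverse RSK: for i = n, n-1, ..., 1, locate i in Q, remove the corresponding corner cell from P, and reverse-bump its entry up through P; the value ejected from row 1 is w(i).

So w = 3 6 2 7 9 5 1 4 8.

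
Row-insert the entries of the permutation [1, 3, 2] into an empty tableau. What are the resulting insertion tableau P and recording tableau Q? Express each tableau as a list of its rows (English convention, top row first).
P = [[1, 2], [3]], Q = [[1, 2], [3]]

Insert each entry of the permutation into P by Schensted row insertion, recording in Q the position of each new cell.

Insert 1: appended to row 1. P = [[1]].
Insert 3: appended to row 1. P = [[1, 3]].
Insert 2: 2 bumps 3 from row 1; 3 starts row 2. P = [[1, 2], [3]].

So P = [[1, 2], [3]], Q = [[1, 2], [3]].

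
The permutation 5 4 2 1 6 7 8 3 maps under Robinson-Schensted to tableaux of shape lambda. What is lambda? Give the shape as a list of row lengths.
[4, 2, 1, 1]

Row-insert each entry into an empty tableau.

After inserting 5: P = [[5]].
After inserting 4: P = [[4], [5]].
After inserting 2: P = [[2], [4], [5]].
After inserting 1: P = [[1], [2], [4], [5]].
After inserting 6: P = [[1, 6], [2], [4], [5]].
After inserting 7: P = [[1, 6, 7], [2], [4], [5]].
After inserting 8: P = [[1, 6, 7, 8], [2], [4], [5]].
After inserting 3: P = [[1, 3, 7, 8], [2, 6], [4], [5]].

The final insertion tableau P = [[1, 3, 7, 8], [2, 6], [4], [5]] has shape [4, 2, 1, 1].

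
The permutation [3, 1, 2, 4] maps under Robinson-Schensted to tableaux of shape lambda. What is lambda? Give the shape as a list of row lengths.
[3, 1]

Row-insert each entry into an empty tableau.

After inserting 3: P = [[3]].
After inserting 1: P = [[1], [3]].
After inserting 2: P = [[1, 2], [3]].
After inserting 4: P = [[1, 2, 4], [3]].

The final insertion tableau P = [[1, 2, 4], [3]] has shape [3, 1].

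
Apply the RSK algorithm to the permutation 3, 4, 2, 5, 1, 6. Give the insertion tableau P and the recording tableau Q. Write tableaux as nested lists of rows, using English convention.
Insert each entry of the permutation into P by Schensted row insertion, recording in Q the position of each new cell.

Insert 3: appended to row 1. P = [[3]].
Insert 4: appended to row 1. P = [[3, 4]].
Insert 2: 2 bumps 3 from row 1; 3 starts row 2. P = [[2, 4], [3]].
Insert 5: appended to row 1. P = [[2, 4, 5], [3]].
Insert 1: 1 bumps 2 from row 1; 2 bumps 3 from row 2; 3 starts row 3. P = [[1, 4, 5], [2], [3]].
Insert 6: appended to row 1. P = [[1, 4, 5, 6], [2], [3]].

So P = [[1, 4, 5, 6], [2], [3]], Q = [[1, 2, 4, 6], [3], [5]].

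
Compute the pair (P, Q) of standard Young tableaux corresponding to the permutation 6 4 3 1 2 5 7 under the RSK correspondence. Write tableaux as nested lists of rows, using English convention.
P = [[1, 2, 5, 7], [3], [4], [6]], Q = [[1, 5, 6, 7], [2], [3], [4]]

Insert each entry of the permutation into P by Schensted row insertion, recording in Q the position of each new cell.

After inserting 6: P = [[6]].
After inserting 4: P = [[4], [6]].
After inserting 3: P = [[3], [4], [6]].
After inserting 1: P = [[1], [3], [4], [6]].
After inserting 2: P = [[1, 2], [3], [4], [6]].
After inserting 5: P = [[1, 2, 5], [3], [4], [6]].
After inserting 7: P = [[1, 2, 5, 7], [3], [4], [6]].

So P = [[1, 2, 5, 7], [3], [4], [6]], Q = [[1, 5, 6, 7], [2], [3], [4]].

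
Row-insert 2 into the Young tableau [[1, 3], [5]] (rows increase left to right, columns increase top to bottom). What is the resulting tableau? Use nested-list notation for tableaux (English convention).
[[1, 2], [3], [5]]

In row 1, 2 replaces 3 (the leftmost entry greater than 2); 3 is bumped to row 2. In row 2, 3 replaces 5 (the leftmost entry greater than 3); 5 is bumped to row 3. 5 starts a new row 3. The new tableau is [[1, 2], [3], [5]].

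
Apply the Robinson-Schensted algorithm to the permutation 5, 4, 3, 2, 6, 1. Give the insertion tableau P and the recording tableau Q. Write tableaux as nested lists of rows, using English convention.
P = [[1, 6], [2], [3], [4], [5]], Q = [[1, 5], [2], [3], [4], [6]]

Insert each entry of the permutation into P by Schensted row insertion, recording in Q the position of each new cell.

Insert 5: appended to row 1. P = [[5]].
Insert 4: 4 bumps 5 from row 1; 5 starts row 2. P = [[4], [5]].
Insert 3: 3 bumps 4 from row 1; 4 bumps 5 from row 2; 5 starts row 3. P = [[3], [4], [5]].
Insert 2: 2 bumps 3 from row 1; 3 bumps 4 from row 2; 4 bumps 5 from row 3; 5 starts row 4. P = [[2], [3], [4], [5]].
Insert 6: appended to row 1. P = [[2, 6], [3], [4], [5]].
Insert 1: 1 bumps 2 from row 1; 2 bumps 3 from row 2; 3 bumps 4 from row 3; 4 bumps 5 from row 4; 5 starts row 5. P = [[1, 6], [2], [3], [4], [5]].

So P = [[1, 6], [2], [3], [4], [5]], Q = [[1, 5], [2], [3], [4], [6]].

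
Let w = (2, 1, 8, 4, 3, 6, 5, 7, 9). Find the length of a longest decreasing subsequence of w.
3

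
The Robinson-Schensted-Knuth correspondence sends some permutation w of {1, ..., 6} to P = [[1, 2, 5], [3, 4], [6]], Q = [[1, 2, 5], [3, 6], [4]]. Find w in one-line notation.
3 6 4 1 5 2

Reverse the RSK construction: for i from n down to 1, find the cell of Q containing i, remove the entry at that cell from P, and reverse-bump it up through P; the value ejected from row 1 is w(i).

Step i=6: Q has 6 at row 2, column 2; remove 4 from row 2 of P and reverse-bump: 4 enters row 1 and ejects 2. So w(6) = 2. P is now [[1, 4, 5], [3], [6]].
Step i=5: Q has 5 at row 1, column 3; remove that cell from P, ejecting 5. So w(5) = 5. P is now [[1, 4], [3], [6]].
Step i=4: Q has 4 at row 3, column 1; remove 6 from row 3 of P and reverse-bump: 6 enters row 2 and ejects 3; 3 enters row 1 and ejects 1. So w(4) = 1. P is now [[3, 4], [6]].
Step i=3: Q has 3 at row 2, column 1; remove 6 from row 2 of P and reverse-bump: 6 enters row 1 and ejects 4. So w(3) = 4. P is now [[3, 6]].
Step i=2: Q has 2 at row 1, column 2; remove that cell from P, ejecting 6. So w(2) = 6. P is now [[3]].
Step i=1: Q has 1 at row 1, column 1; remove that cell from P, ejecting 3. So w(1) = 3. P is now [].

So w = 3 6 4 1 5 2.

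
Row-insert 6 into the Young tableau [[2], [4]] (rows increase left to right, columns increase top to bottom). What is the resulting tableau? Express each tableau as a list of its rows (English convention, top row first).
6 is larger than every entry of row 1, so it is appended to row 1. The new tableau is [[2, 6], [4]].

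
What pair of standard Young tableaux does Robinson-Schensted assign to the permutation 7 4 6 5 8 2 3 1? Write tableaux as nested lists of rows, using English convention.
Insert each entry of the permutation into P by Schensted row insertion, recording in Q the position of each new cell.

Insert 7: appended to row 1. P = [[7]], Q = [[1]].
Insert 4: 4 bumps 7 from row 1; 7 starts row 2. P = [[4], [7]], Q = [[1], [2]].
Insert 6: appended to row 1. P = [[4, 6], [7]], Q = [[1, 3], [2]].
Insert 5: 5 bumps 6 from row 1; 6 bumps 7 from row 2; 7 starts row 3. P = [[4, 5], [6], [7]], Q = [[1, 3], [2], [4]].
Insert 8: appended to row 1. P = [[4, 5, 8], [6], [7]], Q = [[1, 3, 5], [2], [4]].
Insert 2: 2 bumps 4 from row 1; 4 bumps 6 from row 2; 6 bumps 7 from row 3; 7 starts row 4. P = [[2, 5, 8], [4], [6], [7]], Q = [[1, 3, 5], [2], [4], [6]].
Insert 3: 3 bumps 5 from row 1; 5 appends to row 2. P = [[2, 3, 8], [4, 5], [6], [7]], Q = [[1, 3, 5], [2, 7], [4], [6]].
Insert 1: 1 bumps 2 from row 1; 2 bumps 4 from row 2; 4 bumps 6 from row 3; 6 bumps 7 from row 4; 7 starts row 5. P = [[1, 3, 8], [2, 5], [4], [6], [7]], Q = [[1, 3, 5], [2, 7], [4], [6], [8]].

So P = [[1, 3, 8], [2, 5], [4], [6], [7]], Q = [[1, 3, 5], [2, 7], [4], [6], [8]].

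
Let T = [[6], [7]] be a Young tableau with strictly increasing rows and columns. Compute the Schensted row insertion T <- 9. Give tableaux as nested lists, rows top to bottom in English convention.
[[6, 9], [7]]

9 is larger than every entry of row 1, so it is appended to row 1. The new tableau is [[6, 9], [7]].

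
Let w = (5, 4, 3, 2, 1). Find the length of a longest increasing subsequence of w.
1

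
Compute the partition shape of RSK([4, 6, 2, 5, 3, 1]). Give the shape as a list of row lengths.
[2, 2, 1, 1]

Row-insert each entry into an empty tableau.

After inserting 4: P = [[4]].
After inserting 6: P = [[4, 6]].
After inserting 2: P = [[2, 6], [4]].
After inserting 5: P = [[2, 5], [4, 6]].
After inserting 3: P = [[2, 3], [4, 5], [6]].
After inserting 1: P = [[1, 3], [2, 5], [4], [6]].

The final insertion tableau P = [[1, 3], [2, 5], [4], [6]] has shape [2, 2, 1, 1].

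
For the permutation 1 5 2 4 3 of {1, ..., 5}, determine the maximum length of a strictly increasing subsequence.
3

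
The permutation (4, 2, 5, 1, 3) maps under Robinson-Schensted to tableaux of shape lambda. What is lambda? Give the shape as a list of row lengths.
Row-insert each entry into an empty tableau.

After inserting 4: P = [[4]].
After inserting 2: P = [[2], [4]].
After inserting 5: P = [[2, 5], [4]].
After inserting 1: P = [[1, 5], [2], [4]].
After inserting 3: P = [[1, 3], [2, 5], [4]].

The final insertion tableau P = [[1, 3], [2, 5], [4]] has shape [2, 2, 1].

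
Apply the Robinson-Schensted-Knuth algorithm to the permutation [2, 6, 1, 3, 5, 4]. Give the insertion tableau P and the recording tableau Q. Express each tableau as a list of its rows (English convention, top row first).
P = [[1, 3, 4], [2, 5], [6]], Q = [[1, 2, 5], [3, 4], [6]]

Insert each entry of the permutation into P by Schensted row insertion, recording in Q the position of each new cell.

Insert 2: appended to row 1. P = [[2]], Q = [[1]].
Insert 6: appended to row 1. P = [[2, 6]], Q = [[1, 2]].
Insert 1: 1 bumps 2 from row 1; 2 starts row 2. P = [[1, 6], [2]], Q = [[1, 2], [3]].
Insert 3: 3 bumps 6 from row 1; 6 appends to row 2. P = [[1, 3], [2, 6]], Q = [[1, 2], [3, 4]].
Insert 5: appended to row 1. P = [[1, 3, 5], [2, 6]], Q = [[1, 2, 5], [3, 4]].
Insert 4: 4 bumps 5 from row 1; 5 bumps 6 from row 2; 6 starts row 3. P = [[1, 3, 4], [2, 5], [6]], Q = [[1, 2, 5], [3, 4], [6]].

So P = [[1, 3, 4], [2, 5], [6]], Q = [[1, 2, 5], [3, 4], [6]].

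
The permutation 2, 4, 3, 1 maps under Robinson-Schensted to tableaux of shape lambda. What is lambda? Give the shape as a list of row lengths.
[2, 1, 1]

Row-insert each entry into an empty tableau.

After inserting 2: P = [[2]].
After inserting 4: P = [[2, 4]].
After inserting 3: P = [[2, 3], [4]].
After inserting 1: P = [[1, 3], [2], [4]].

The final insertion tableau P = [[1, 3], [2], [4]] has shape [2, 1, 1].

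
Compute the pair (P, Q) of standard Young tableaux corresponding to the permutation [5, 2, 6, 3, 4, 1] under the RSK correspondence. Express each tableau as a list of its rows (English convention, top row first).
P = [[1, 3, 4], [2, 6], [5]], Q = [[1, 3, 5], [2, 4], [6]]

Insert each entry of the permutation into P by Schensted row insertion, recording in Q the position of each new cell.

Insert 5: appended to row 1. P = [[5]].
Insert 2: 2 bumps 5 from row 1; 5 starts row 2. P = [[2], [5]].
Insert 6: appended to row 1. P = [[2, 6], [5]].
Insert 3: 3 bumps 6 from row 1; 6 appends to row 2. P = [[2, 3], [5, 6]].
Insert 4: appended to row 1. P = [[2, 3, 4], [5, 6]].
Insert 1: 1 bumps 2 from row 1; 2 bumps 5 from row 2; 5 starts row 3. P = [[1, 3, 4], [2, 6], [5]].

So P = [[1, 3, 4], [2, 6], [5]], Q = [[1, 3, 5], [2, 4], [6]].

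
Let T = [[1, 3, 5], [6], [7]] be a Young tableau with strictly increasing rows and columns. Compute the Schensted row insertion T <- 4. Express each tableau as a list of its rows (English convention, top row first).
In row 1, 4 replaces 5 (the leftmost entry greater than 4); 5 is bumped to row 2. In row 2, 5 replaces 6 (the leftmost entry greater than 5); 6 is bumped to row 3. In row 3, 6 replaces 7 (the leftmost entry greater than 6); 7 is bumped to row 4. 7 starts a new row 4. The new tableau is [[1, 3, 4], [5], [6], [7]].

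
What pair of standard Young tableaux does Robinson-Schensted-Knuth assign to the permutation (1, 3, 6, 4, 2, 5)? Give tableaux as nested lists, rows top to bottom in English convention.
Insert each entry of the permutation into P by Schensted row insertion, recording in Q the position of each new cell.

After inserting 1: P = [[1]].
After inserting 3: P = [[1, 3]].
After inserting 6: P = [[1, 3, 6]].
After inserting 4: P = [[1, 3, 4], [6]].
After inserting 2: P = [[1, 2, 4], [3], [6]].
After inserting 5: P = [[1, 2, 4, 5], [3], [6]].

So P = [[1, 2, 4, 5], [3], [6]], Q = [[1, 2, 3, 6], [4], [5]].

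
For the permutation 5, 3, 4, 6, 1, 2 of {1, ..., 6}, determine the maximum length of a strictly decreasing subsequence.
3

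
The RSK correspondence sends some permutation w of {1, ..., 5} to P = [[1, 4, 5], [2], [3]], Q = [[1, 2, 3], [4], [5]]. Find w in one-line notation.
Reverse the RSK construction: for i from n down to 1, find the cell of Q containing i, remove the entry at that cell from P, and reverse-bump it up through P; the value ejected from row 1 is w(i).

Step i=5: Q has 5 at row 3, column 1; remove 3 from row 3 of P and reverse-bump: 3 enters row 2 and ejects 2; 2 enters row 1 and ejects 1. So w(5) = 1. P is now [[2, 4, 5], [3]].
Step i=4: Q has 4 at row 2, column 1; remove 3 from row 2 of P and reverse-bump: 3 enters row 1 and ejects 2. So w(4) = 2. P is now [[3, 4, 5]].
Step i=3: Q has 3 at row 1, column 3; remove that cell from P, ejecting 5. So w(3) = 5. P is now [[3, 4]].
Step i=2: Q has 2 at row 1, column 2; remove that cell from P, ejecting 4. So w(2) = 4. P is now [[3]].
Step i=1: Q has 1 at row 1, column 1; remove that cell from P, ejecting 3. So w(1) = 3. P is now [].

So w = 3 4 5 2 1.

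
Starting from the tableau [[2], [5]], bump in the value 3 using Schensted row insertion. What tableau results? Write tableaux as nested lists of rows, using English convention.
[[2, 3], [5]]

3 is larger than every entry of row 1, so it is appended to row 1. The new tableau is [[2, 3], [5]].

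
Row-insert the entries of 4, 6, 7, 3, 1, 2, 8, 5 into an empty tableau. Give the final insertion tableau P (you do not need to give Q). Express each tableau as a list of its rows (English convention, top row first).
P = [[1, 2, 5, 8], [3, 6, 7], [4]]

After inserting 4: P = [[4]].
After inserting 6: P = [[4, 6]].
After inserting 7: P = [[4, 6, 7]].
After inserting 3: P = [[3, 6, 7], [4]].
After inserting 1: P = [[1, 6, 7], [3], [4]].
After inserting 2: P = [[1, 2, 7], [3, 6], [4]].
After inserting 8: P = [[1, 2, 7, 8], [3, 6], [4]].
After inserting 5: P = [[1, 2, 5, 8], [3, 6, 7], [4]].

So P = [[1, 2, 5, 8], [3, 6, 7], [4]].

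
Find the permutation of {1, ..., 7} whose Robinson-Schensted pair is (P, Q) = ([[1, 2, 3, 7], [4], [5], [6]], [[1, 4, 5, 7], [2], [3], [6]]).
Reverse the RSK construction: for i from n down to 1, find the cell of Q containing i, remove the entry at that cell from P, and reverse-bump it up through P; the value ejected from row 1 is w(i).

Step i=7: Q has 7 at row 1, column 4; remove that cell from P, ejecting 7. So w(7) = 7. P is now [[1, 2, 3], [4], [5], [6]].
Step i=6: Q has 6 at row 4, column 1; remove 6 from row 4 of P and reverse-bump: 6 enters row 3 and ejects 5; 5 enters row 2 and ejects 4; 4 enters row 1 and ejects 3. So w(6) = 3. P is now [[1, 2, 4], [5], [6]].
Step i=5: Q has 5 at row 1, column 3; remove that cell from P, ejecting 4. So w(5) = 4. P is now [[1, 2], [5], [6]].
Step i=4: Q has 4 at row 1, column 2; remove that cell from P, ejecting 2. So w(4) = 2. P is now [[1], [5], [6]].
Step i=3: Q has 3 at row 3, column 1; remove 6 from row 3 of P and reverse-bump: 6 enters row 2 and ejects 5; 5 enters row 1 and ejects 1. So w(3) = 1. P is now [[5], [6]].
Step i=2: Q has 2 at row 2, column 1; remove 6 from row 2 of P and reverse-bump: 6 enters row 1 and ejects 5. So w(2) = 5. P is now [[6]].
Step i=1: Q has 1 at row 1, column 1; remove that cell from P, ejecting 6. So w(1) = 6. P is now [].

So w = 6 5 1 2 4 3 7.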